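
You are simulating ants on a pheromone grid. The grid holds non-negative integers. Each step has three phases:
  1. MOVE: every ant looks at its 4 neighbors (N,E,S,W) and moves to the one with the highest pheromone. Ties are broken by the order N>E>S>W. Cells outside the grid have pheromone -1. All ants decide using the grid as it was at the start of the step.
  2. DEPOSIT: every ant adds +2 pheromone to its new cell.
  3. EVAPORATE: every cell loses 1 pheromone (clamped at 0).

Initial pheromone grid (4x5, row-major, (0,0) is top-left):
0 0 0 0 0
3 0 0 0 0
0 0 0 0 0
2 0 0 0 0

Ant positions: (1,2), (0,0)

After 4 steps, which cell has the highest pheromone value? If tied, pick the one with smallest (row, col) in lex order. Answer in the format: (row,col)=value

Answer: (1,0)=3

Derivation:
Step 1: ant0:(1,2)->N->(0,2) | ant1:(0,0)->S->(1,0)
  grid max=4 at (1,0)
Step 2: ant0:(0,2)->E->(0,3) | ant1:(1,0)->N->(0,0)
  grid max=3 at (1,0)
Step 3: ant0:(0,3)->E->(0,4) | ant1:(0,0)->S->(1,0)
  grid max=4 at (1,0)
Step 4: ant0:(0,4)->S->(1,4) | ant1:(1,0)->N->(0,0)
  grid max=3 at (1,0)
Final grid:
  1 0 0 0 0
  3 0 0 0 1
  0 0 0 0 0
  0 0 0 0 0
Max pheromone 3 at (1,0)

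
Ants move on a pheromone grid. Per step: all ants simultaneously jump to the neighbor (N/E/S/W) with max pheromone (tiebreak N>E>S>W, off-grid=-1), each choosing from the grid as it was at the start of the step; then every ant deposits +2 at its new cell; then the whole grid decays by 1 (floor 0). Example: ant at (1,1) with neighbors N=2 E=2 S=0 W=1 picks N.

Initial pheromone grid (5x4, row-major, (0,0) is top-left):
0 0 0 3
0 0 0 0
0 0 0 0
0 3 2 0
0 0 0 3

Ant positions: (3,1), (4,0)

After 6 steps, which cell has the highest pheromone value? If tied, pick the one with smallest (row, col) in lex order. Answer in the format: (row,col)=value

Step 1: ant0:(3,1)->E->(3,2) | ant1:(4,0)->N->(3,0)
  grid max=3 at (3,2)
Step 2: ant0:(3,2)->W->(3,1) | ant1:(3,0)->E->(3,1)
  grid max=5 at (3,1)
Step 3: ant0:(3,1)->E->(3,2) | ant1:(3,1)->E->(3,2)
  grid max=5 at (3,2)
Step 4: ant0:(3,2)->W->(3,1) | ant1:(3,2)->W->(3,1)
  grid max=7 at (3,1)
Step 5: ant0:(3,1)->E->(3,2) | ant1:(3,1)->E->(3,2)
  grid max=7 at (3,2)
Step 6: ant0:(3,2)->W->(3,1) | ant1:(3,2)->W->(3,1)
  grid max=9 at (3,1)
Final grid:
  0 0 0 0
  0 0 0 0
  0 0 0 0
  0 9 6 0
  0 0 0 0
Max pheromone 9 at (3,1)

Answer: (3,1)=9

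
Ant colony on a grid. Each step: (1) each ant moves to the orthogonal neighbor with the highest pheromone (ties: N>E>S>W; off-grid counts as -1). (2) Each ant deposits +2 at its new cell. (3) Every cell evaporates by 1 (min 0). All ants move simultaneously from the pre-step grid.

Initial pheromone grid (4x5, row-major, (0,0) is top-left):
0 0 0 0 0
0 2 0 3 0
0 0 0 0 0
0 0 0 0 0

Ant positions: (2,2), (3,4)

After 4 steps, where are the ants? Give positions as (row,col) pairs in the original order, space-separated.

Step 1: ant0:(2,2)->N->(1,2) | ant1:(3,4)->N->(2,4)
  grid max=2 at (1,3)
Step 2: ant0:(1,2)->E->(1,3) | ant1:(2,4)->N->(1,4)
  grid max=3 at (1,3)
Step 3: ant0:(1,3)->E->(1,4) | ant1:(1,4)->W->(1,3)
  grid max=4 at (1,3)
Step 4: ant0:(1,4)->W->(1,3) | ant1:(1,3)->E->(1,4)
  grid max=5 at (1,3)

(1,3) (1,4)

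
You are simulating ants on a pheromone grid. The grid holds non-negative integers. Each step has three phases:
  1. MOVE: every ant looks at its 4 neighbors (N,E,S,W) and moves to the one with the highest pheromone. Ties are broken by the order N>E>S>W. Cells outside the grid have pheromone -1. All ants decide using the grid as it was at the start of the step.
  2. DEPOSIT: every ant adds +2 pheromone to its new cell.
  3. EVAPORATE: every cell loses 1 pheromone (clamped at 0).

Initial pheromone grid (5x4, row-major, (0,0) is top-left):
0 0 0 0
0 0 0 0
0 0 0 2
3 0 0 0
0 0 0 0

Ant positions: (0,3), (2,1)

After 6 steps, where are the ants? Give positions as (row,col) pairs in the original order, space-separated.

Step 1: ant0:(0,3)->S->(1,3) | ant1:(2,1)->N->(1,1)
  grid max=2 at (3,0)
Step 2: ant0:(1,3)->S->(2,3) | ant1:(1,1)->N->(0,1)
  grid max=2 at (2,3)
Step 3: ant0:(2,3)->N->(1,3) | ant1:(0,1)->E->(0,2)
  grid max=1 at (0,2)
Step 4: ant0:(1,3)->S->(2,3) | ant1:(0,2)->E->(0,3)
  grid max=2 at (2,3)
Step 5: ant0:(2,3)->N->(1,3) | ant1:(0,3)->S->(1,3)
  grid max=3 at (1,3)
Step 6: ant0:(1,3)->S->(2,3) | ant1:(1,3)->S->(2,3)
  grid max=4 at (2,3)

(2,3) (2,3)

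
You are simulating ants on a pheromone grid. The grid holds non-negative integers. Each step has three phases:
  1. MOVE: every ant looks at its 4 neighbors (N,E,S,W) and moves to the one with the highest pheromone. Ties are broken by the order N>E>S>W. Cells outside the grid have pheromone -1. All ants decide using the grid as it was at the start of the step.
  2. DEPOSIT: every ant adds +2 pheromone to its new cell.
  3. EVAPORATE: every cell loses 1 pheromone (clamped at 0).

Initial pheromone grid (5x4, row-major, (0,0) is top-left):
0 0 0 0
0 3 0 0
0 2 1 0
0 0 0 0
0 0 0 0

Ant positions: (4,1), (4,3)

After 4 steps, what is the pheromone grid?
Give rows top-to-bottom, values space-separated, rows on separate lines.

After step 1: ants at (3,1),(3,3)
  0 0 0 0
  0 2 0 0
  0 1 0 0
  0 1 0 1
  0 0 0 0
After step 2: ants at (2,1),(2,3)
  0 0 0 0
  0 1 0 0
  0 2 0 1
  0 0 0 0
  0 0 0 0
After step 3: ants at (1,1),(1,3)
  0 0 0 0
  0 2 0 1
  0 1 0 0
  0 0 0 0
  0 0 0 0
After step 4: ants at (2,1),(0,3)
  0 0 0 1
  0 1 0 0
  0 2 0 0
  0 0 0 0
  0 0 0 0

0 0 0 1
0 1 0 0
0 2 0 0
0 0 0 0
0 0 0 0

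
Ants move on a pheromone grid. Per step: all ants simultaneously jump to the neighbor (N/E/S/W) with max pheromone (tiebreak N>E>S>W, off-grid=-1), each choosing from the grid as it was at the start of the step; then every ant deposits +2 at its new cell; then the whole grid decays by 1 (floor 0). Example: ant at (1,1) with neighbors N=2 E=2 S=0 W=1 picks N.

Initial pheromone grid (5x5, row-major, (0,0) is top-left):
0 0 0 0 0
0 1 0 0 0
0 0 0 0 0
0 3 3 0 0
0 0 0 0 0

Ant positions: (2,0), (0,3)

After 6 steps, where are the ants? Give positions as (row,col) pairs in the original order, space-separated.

Step 1: ant0:(2,0)->N->(1,0) | ant1:(0,3)->E->(0,4)
  grid max=2 at (3,1)
Step 2: ant0:(1,0)->N->(0,0) | ant1:(0,4)->S->(1,4)
  grid max=1 at (0,0)
Step 3: ant0:(0,0)->E->(0,1) | ant1:(1,4)->N->(0,4)
  grid max=1 at (0,1)
Step 4: ant0:(0,1)->E->(0,2) | ant1:(0,4)->S->(1,4)
  grid max=1 at (0,2)
Step 5: ant0:(0,2)->E->(0,3) | ant1:(1,4)->N->(0,4)
  grid max=1 at (0,3)
Step 6: ant0:(0,3)->E->(0,4) | ant1:(0,4)->W->(0,3)
  grid max=2 at (0,3)

(0,4) (0,3)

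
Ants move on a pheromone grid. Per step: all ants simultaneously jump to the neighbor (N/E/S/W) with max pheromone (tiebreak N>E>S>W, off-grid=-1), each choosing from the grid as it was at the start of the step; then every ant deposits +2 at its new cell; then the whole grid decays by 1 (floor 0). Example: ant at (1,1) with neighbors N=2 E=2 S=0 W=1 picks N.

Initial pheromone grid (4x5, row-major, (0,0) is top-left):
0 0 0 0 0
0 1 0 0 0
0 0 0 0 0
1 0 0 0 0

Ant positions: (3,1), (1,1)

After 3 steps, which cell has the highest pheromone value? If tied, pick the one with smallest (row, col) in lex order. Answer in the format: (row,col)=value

Answer: (3,0)=2

Derivation:
Step 1: ant0:(3,1)->W->(3,0) | ant1:(1,1)->N->(0,1)
  grid max=2 at (3,0)
Step 2: ant0:(3,0)->N->(2,0) | ant1:(0,1)->E->(0,2)
  grid max=1 at (0,2)
Step 3: ant0:(2,0)->S->(3,0) | ant1:(0,2)->E->(0,3)
  grid max=2 at (3,0)
Final grid:
  0 0 0 1 0
  0 0 0 0 0
  0 0 0 0 0
  2 0 0 0 0
Max pheromone 2 at (3,0)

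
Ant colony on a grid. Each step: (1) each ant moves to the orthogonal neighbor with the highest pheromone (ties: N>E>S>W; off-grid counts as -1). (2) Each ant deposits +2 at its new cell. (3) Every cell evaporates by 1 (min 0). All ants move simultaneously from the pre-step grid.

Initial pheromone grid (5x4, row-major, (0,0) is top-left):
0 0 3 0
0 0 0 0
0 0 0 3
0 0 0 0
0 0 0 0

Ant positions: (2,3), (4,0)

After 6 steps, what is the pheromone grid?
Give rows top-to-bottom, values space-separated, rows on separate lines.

After step 1: ants at (1,3),(3,0)
  0 0 2 0
  0 0 0 1
  0 0 0 2
  1 0 0 0
  0 0 0 0
After step 2: ants at (2,3),(2,0)
  0 0 1 0
  0 0 0 0
  1 0 0 3
  0 0 0 0
  0 0 0 0
After step 3: ants at (1,3),(1,0)
  0 0 0 0
  1 0 0 1
  0 0 0 2
  0 0 0 0
  0 0 0 0
After step 4: ants at (2,3),(0,0)
  1 0 0 0
  0 0 0 0
  0 0 0 3
  0 0 0 0
  0 0 0 0
After step 5: ants at (1,3),(0,1)
  0 1 0 0
  0 0 0 1
  0 0 0 2
  0 0 0 0
  0 0 0 0
After step 6: ants at (2,3),(0,2)
  0 0 1 0
  0 0 0 0
  0 0 0 3
  0 0 0 0
  0 0 0 0

0 0 1 0
0 0 0 0
0 0 0 3
0 0 0 0
0 0 0 0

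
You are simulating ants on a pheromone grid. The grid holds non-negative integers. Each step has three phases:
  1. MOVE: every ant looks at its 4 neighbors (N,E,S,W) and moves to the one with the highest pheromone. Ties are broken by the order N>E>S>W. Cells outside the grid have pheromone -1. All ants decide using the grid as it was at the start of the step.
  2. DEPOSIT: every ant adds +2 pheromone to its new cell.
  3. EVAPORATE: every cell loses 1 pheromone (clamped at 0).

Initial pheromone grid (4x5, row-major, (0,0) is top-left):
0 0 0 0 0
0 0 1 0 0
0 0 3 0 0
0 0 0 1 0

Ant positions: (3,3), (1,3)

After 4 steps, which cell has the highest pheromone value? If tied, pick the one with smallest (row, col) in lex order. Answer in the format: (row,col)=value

Step 1: ant0:(3,3)->N->(2,3) | ant1:(1,3)->W->(1,2)
  grid max=2 at (1,2)
Step 2: ant0:(2,3)->W->(2,2) | ant1:(1,2)->S->(2,2)
  grid max=5 at (2,2)
Step 3: ant0:(2,2)->N->(1,2) | ant1:(2,2)->N->(1,2)
  grid max=4 at (1,2)
Step 4: ant0:(1,2)->S->(2,2) | ant1:(1,2)->S->(2,2)
  grid max=7 at (2,2)
Final grid:
  0 0 0 0 0
  0 0 3 0 0
  0 0 7 0 0
  0 0 0 0 0
Max pheromone 7 at (2,2)

Answer: (2,2)=7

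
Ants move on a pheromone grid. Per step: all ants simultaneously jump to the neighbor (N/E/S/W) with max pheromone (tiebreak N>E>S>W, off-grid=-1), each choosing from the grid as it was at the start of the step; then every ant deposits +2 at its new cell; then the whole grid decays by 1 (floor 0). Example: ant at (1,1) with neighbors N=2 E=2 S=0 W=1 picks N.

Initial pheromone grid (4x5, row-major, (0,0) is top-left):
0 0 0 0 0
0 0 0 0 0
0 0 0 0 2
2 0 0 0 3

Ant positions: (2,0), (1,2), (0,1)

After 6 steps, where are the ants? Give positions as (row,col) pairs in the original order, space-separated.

Step 1: ant0:(2,0)->S->(3,0) | ant1:(1,2)->N->(0,2) | ant2:(0,1)->E->(0,2)
  grid max=3 at (0,2)
Step 2: ant0:(3,0)->N->(2,0) | ant1:(0,2)->E->(0,3) | ant2:(0,2)->E->(0,3)
  grid max=3 at (0,3)
Step 3: ant0:(2,0)->S->(3,0) | ant1:(0,3)->W->(0,2) | ant2:(0,3)->W->(0,2)
  grid max=5 at (0,2)
Step 4: ant0:(3,0)->N->(2,0) | ant1:(0,2)->E->(0,3) | ant2:(0,2)->E->(0,3)
  grid max=5 at (0,3)
Step 5: ant0:(2,0)->S->(3,0) | ant1:(0,3)->W->(0,2) | ant2:(0,3)->W->(0,2)
  grid max=7 at (0,2)
Step 6: ant0:(3,0)->N->(2,0) | ant1:(0,2)->E->(0,3) | ant2:(0,2)->E->(0,3)
  grid max=7 at (0,3)

(2,0) (0,3) (0,3)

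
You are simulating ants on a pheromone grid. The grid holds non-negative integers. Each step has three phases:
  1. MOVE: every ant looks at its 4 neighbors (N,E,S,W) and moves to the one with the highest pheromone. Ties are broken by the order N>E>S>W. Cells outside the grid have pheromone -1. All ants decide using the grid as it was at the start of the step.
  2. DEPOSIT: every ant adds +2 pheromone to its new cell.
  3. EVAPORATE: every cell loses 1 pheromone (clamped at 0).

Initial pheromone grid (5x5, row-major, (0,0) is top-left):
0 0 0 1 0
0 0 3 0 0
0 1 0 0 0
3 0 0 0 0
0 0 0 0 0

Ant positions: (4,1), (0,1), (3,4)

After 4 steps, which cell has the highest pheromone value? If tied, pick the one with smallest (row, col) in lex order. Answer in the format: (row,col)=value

Step 1: ant0:(4,1)->N->(3,1) | ant1:(0,1)->E->(0,2) | ant2:(3,4)->N->(2,4)
  grid max=2 at (1,2)
Step 2: ant0:(3,1)->W->(3,0) | ant1:(0,2)->S->(1,2) | ant2:(2,4)->N->(1,4)
  grid max=3 at (1,2)
Step 3: ant0:(3,0)->N->(2,0) | ant1:(1,2)->N->(0,2) | ant2:(1,4)->N->(0,4)
  grid max=2 at (1,2)
Step 4: ant0:(2,0)->S->(3,0) | ant1:(0,2)->S->(1,2) | ant2:(0,4)->S->(1,4)
  grid max=3 at (1,2)
Final grid:
  0 0 0 0 0
  0 0 3 0 1
  0 0 0 0 0
  3 0 0 0 0
  0 0 0 0 0
Max pheromone 3 at (1,2)

Answer: (1,2)=3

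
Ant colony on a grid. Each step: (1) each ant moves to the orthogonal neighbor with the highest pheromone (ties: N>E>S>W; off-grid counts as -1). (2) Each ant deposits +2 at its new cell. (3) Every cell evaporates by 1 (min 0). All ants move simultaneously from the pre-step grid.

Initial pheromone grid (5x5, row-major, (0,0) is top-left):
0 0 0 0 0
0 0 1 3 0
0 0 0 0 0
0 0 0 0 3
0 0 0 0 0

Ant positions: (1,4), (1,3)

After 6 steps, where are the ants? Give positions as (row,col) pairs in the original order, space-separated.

Step 1: ant0:(1,4)->W->(1,3) | ant1:(1,3)->W->(1,2)
  grid max=4 at (1,3)
Step 2: ant0:(1,3)->W->(1,2) | ant1:(1,2)->E->(1,3)
  grid max=5 at (1,3)
Step 3: ant0:(1,2)->E->(1,3) | ant1:(1,3)->W->(1,2)
  grid max=6 at (1,3)
Step 4: ant0:(1,3)->W->(1,2) | ant1:(1,2)->E->(1,3)
  grid max=7 at (1,3)
Step 5: ant0:(1,2)->E->(1,3) | ant1:(1,3)->W->(1,2)
  grid max=8 at (1,3)
Step 6: ant0:(1,3)->W->(1,2) | ant1:(1,2)->E->(1,3)
  grid max=9 at (1,3)

(1,2) (1,3)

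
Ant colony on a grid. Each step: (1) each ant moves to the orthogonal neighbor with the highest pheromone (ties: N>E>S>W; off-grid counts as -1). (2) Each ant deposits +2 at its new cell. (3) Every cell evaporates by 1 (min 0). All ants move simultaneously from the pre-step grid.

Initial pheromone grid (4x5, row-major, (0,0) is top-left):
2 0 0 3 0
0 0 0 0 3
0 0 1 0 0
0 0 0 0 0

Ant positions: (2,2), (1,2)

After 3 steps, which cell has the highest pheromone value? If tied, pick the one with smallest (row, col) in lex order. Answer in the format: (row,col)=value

Answer: (2,2)=4

Derivation:
Step 1: ant0:(2,2)->N->(1,2) | ant1:(1,2)->S->(2,2)
  grid max=2 at (0,3)
Step 2: ant0:(1,2)->S->(2,2) | ant1:(2,2)->N->(1,2)
  grid max=3 at (2,2)
Step 3: ant0:(2,2)->N->(1,2) | ant1:(1,2)->S->(2,2)
  grid max=4 at (2,2)
Final grid:
  0 0 0 0 0
  0 0 3 0 0
  0 0 4 0 0
  0 0 0 0 0
Max pheromone 4 at (2,2)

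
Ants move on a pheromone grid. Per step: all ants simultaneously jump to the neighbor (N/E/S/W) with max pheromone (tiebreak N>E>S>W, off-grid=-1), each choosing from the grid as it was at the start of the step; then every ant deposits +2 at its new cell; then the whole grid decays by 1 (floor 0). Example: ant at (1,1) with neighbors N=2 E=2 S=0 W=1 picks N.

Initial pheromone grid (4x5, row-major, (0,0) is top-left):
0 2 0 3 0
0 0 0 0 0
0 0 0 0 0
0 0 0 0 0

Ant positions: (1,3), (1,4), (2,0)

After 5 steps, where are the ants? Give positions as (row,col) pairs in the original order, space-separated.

Step 1: ant0:(1,3)->N->(0,3) | ant1:(1,4)->N->(0,4) | ant2:(2,0)->N->(1,0)
  grid max=4 at (0,3)
Step 2: ant0:(0,3)->E->(0,4) | ant1:(0,4)->W->(0,3) | ant2:(1,0)->N->(0,0)
  grid max=5 at (0,3)
Step 3: ant0:(0,4)->W->(0,3) | ant1:(0,3)->E->(0,4) | ant2:(0,0)->E->(0,1)
  grid max=6 at (0,3)
Step 4: ant0:(0,3)->E->(0,4) | ant1:(0,4)->W->(0,3) | ant2:(0,1)->E->(0,2)
  grid max=7 at (0,3)
Step 5: ant0:(0,4)->W->(0,3) | ant1:(0,3)->E->(0,4) | ant2:(0,2)->E->(0,3)
  grid max=10 at (0,3)

(0,3) (0,4) (0,3)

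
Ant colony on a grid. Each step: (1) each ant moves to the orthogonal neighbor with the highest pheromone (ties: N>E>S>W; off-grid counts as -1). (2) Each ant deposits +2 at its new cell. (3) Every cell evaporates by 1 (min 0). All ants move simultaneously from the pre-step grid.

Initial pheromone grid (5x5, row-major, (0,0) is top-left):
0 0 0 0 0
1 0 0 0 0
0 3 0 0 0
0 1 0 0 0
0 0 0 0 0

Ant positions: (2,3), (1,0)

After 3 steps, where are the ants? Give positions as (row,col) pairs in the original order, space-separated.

Step 1: ant0:(2,3)->N->(1,3) | ant1:(1,0)->N->(0,0)
  grid max=2 at (2,1)
Step 2: ant0:(1,3)->N->(0,3) | ant1:(0,0)->E->(0,1)
  grid max=1 at (0,1)
Step 3: ant0:(0,3)->E->(0,4) | ant1:(0,1)->E->(0,2)
  grid max=1 at (0,2)

(0,4) (0,2)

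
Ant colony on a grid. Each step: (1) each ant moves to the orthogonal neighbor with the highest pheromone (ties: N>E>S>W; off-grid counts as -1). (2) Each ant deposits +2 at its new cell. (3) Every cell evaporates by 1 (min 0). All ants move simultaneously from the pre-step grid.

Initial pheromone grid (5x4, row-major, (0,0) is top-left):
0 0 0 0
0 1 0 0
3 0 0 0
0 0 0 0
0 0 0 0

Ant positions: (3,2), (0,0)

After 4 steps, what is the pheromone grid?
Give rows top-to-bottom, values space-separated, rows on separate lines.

After step 1: ants at (2,2),(0,1)
  0 1 0 0
  0 0 0 0
  2 0 1 0
  0 0 0 0
  0 0 0 0
After step 2: ants at (1,2),(0,2)
  0 0 1 0
  0 0 1 0
  1 0 0 0
  0 0 0 0
  0 0 0 0
After step 3: ants at (0,2),(1,2)
  0 0 2 0
  0 0 2 0
  0 0 0 0
  0 0 0 0
  0 0 0 0
After step 4: ants at (1,2),(0,2)
  0 0 3 0
  0 0 3 0
  0 0 0 0
  0 0 0 0
  0 0 0 0

0 0 3 0
0 0 3 0
0 0 0 0
0 0 0 0
0 0 0 0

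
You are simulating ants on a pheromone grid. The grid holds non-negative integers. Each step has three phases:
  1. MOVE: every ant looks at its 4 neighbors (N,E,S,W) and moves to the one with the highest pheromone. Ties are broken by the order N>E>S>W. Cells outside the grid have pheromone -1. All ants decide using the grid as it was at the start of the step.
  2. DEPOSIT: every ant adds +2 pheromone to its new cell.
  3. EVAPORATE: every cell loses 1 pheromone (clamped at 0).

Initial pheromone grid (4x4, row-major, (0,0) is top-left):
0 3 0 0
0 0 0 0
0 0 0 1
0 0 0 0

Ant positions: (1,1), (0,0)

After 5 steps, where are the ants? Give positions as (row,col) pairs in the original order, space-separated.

Step 1: ant0:(1,1)->N->(0,1) | ant1:(0,0)->E->(0,1)
  grid max=6 at (0,1)
Step 2: ant0:(0,1)->E->(0,2) | ant1:(0,1)->E->(0,2)
  grid max=5 at (0,1)
Step 3: ant0:(0,2)->W->(0,1) | ant1:(0,2)->W->(0,1)
  grid max=8 at (0,1)
Step 4: ant0:(0,1)->E->(0,2) | ant1:(0,1)->E->(0,2)
  grid max=7 at (0,1)
Step 5: ant0:(0,2)->W->(0,1) | ant1:(0,2)->W->(0,1)
  grid max=10 at (0,1)

(0,1) (0,1)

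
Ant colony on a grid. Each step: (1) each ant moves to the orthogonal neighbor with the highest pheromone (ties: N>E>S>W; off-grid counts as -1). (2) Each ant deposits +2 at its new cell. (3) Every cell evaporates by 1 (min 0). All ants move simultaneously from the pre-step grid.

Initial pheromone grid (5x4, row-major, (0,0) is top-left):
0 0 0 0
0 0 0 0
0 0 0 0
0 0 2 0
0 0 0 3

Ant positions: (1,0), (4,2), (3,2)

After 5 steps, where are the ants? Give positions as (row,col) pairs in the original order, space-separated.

Step 1: ant0:(1,0)->N->(0,0) | ant1:(4,2)->E->(4,3) | ant2:(3,2)->N->(2,2)
  grid max=4 at (4,3)
Step 2: ant0:(0,0)->E->(0,1) | ant1:(4,3)->N->(3,3) | ant2:(2,2)->S->(3,2)
  grid max=3 at (4,3)
Step 3: ant0:(0,1)->E->(0,2) | ant1:(3,3)->S->(4,3) | ant2:(3,2)->E->(3,3)
  grid max=4 at (4,3)
Step 4: ant0:(0,2)->E->(0,3) | ant1:(4,3)->N->(3,3) | ant2:(3,3)->S->(4,3)
  grid max=5 at (4,3)
Step 5: ant0:(0,3)->S->(1,3) | ant1:(3,3)->S->(4,3) | ant2:(4,3)->N->(3,3)
  grid max=6 at (4,3)

(1,3) (4,3) (3,3)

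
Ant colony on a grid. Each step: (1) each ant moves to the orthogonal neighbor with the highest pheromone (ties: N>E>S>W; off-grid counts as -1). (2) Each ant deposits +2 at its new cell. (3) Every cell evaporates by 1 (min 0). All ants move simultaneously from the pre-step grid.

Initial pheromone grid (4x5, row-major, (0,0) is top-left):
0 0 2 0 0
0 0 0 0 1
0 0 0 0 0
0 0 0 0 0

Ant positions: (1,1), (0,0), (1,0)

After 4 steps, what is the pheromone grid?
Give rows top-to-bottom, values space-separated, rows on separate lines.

After step 1: ants at (0,1),(0,1),(0,0)
  1 3 1 0 0
  0 0 0 0 0
  0 0 0 0 0
  0 0 0 0 0
After step 2: ants at (0,2),(0,2),(0,1)
  0 4 4 0 0
  0 0 0 0 0
  0 0 0 0 0
  0 0 0 0 0
After step 3: ants at (0,1),(0,1),(0,2)
  0 7 5 0 0
  0 0 0 0 0
  0 0 0 0 0
  0 0 0 0 0
After step 4: ants at (0,2),(0,2),(0,1)
  0 8 8 0 0
  0 0 0 0 0
  0 0 0 0 0
  0 0 0 0 0

0 8 8 0 0
0 0 0 0 0
0 0 0 0 0
0 0 0 0 0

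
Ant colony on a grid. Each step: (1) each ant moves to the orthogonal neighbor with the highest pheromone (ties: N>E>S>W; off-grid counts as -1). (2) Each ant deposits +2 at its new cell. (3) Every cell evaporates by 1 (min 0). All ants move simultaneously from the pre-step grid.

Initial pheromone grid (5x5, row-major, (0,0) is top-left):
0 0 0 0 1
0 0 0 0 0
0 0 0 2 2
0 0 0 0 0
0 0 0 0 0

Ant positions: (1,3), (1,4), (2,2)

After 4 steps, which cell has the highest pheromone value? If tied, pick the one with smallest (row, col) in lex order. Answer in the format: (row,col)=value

Answer: (2,3)=10

Derivation:
Step 1: ant0:(1,3)->S->(2,3) | ant1:(1,4)->S->(2,4) | ant2:(2,2)->E->(2,3)
  grid max=5 at (2,3)
Step 2: ant0:(2,3)->E->(2,4) | ant1:(2,4)->W->(2,3) | ant2:(2,3)->E->(2,4)
  grid max=6 at (2,3)
Step 3: ant0:(2,4)->W->(2,3) | ant1:(2,3)->E->(2,4) | ant2:(2,4)->W->(2,3)
  grid max=9 at (2,3)
Step 4: ant0:(2,3)->E->(2,4) | ant1:(2,4)->W->(2,3) | ant2:(2,3)->E->(2,4)
  grid max=10 at (2,3)
Final grid:
  0 0 0 0 0
  0 0 0 0 0
  0 0 0 10 10
  0 0 0 0 0
  0 0 0 0 0
Max pheromone 10 at (2,3)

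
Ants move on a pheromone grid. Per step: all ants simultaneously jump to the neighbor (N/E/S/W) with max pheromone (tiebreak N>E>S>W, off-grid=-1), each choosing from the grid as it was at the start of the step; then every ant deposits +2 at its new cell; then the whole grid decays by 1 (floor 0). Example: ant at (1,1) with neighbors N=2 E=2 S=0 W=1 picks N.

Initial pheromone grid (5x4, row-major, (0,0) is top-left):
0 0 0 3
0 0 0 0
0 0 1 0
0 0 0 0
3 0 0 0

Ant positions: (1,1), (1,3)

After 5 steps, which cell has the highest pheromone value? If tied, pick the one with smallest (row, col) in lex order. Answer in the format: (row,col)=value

Step 1: ant0:(1,1)->N->(0,1) | ant1:(1,3)->N->(0,3)
  grid max=4 at (0,3)
Step 2: ant0:(0,1)->E->(0,2) | ant1:(0,3)->S->(1,3)
  grid max=3 at (0,3)
Step 3: ant0:(0,2)->E->(0,3) | ant1:(1,3)->N->(0,3)
  grid max=6 at (0,3)
Step 4: ant0:(0,3)->S->(1,3) | ant1:(0,3)->S->(1,3)
  grid max=5 at (0,3)
Step 5: ant0:(1,3)->N->(0,3) | ant1:(1,3)->N->(0,3)
  grid max=8 at (0,3)
Final grid:
  0 0 0 8
  0 0 0 2
  0 0 0 0
  0 0 0 0
  0 0 0 0
Max pheromone 8 at (0,3)

Answer: (0,3)=8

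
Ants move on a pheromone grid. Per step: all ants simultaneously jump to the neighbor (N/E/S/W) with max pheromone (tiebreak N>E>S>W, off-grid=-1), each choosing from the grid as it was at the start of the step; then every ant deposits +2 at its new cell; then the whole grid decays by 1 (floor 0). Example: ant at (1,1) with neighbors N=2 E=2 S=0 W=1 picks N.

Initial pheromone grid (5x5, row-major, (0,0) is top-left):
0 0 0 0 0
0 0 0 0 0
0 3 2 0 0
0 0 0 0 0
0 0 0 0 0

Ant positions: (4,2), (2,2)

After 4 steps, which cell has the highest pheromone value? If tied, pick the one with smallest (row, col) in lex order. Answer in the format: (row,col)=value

Step 1: ant0:(4,2)->N->(3,2) | ant1:(2,2)->W->(2,1)
  grid max=4 at (2,1)
Step 2: ant0:(3,2)->N->(2,2) | ant1:(2,1)->E->(2,2)
  grid max=4 at (2,2)
Step 3: ant0:(2,2)->W->(2,1) | ant1:(2,2)->W->(2,1)
  grid max=6 at (2,1)
Step 4: ant0:(2,1)->E->(2,2) | ant1:(2,1)->E->(2,2)
  grid max=6 at (2,2)
Final grid:
  0 0 0 0 0
  0 0 0 0 0
  0 5 6 0 0
  0 0 0 0 0
  0 0 0 0 0
Max pheromone 6 at (2,2)

Answer: (2,2)=6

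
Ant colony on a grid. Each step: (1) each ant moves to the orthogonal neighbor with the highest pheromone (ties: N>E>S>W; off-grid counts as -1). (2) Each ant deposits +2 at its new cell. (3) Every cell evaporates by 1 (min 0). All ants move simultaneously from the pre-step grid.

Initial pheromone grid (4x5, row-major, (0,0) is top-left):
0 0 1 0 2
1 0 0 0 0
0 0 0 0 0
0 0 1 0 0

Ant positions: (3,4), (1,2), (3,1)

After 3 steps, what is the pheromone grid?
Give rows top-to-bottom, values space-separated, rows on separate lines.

After step 1: ants at (2,4),(0,2),(3,2)
  0 0 2 0 1
  0 0 0 0 0
  0 0 0 0 1
  0 0 2 0 0
After step 2: ants at (1,4),(0,3),(2,2)
  0 0 1 1 0
  0 0 0 0 1
  0 0 1 0 0
  0 0 1 0 0
After step 3: ants at (0,4),(0,2),(3,2)
  0 0 2 0 1
  0 0 0 0 0
  0 0 0 0 0
  0 0 2 0 0

0 0 2 0 1
0 0 0 0 0
0 0 0 0 0
0 0 2 0 0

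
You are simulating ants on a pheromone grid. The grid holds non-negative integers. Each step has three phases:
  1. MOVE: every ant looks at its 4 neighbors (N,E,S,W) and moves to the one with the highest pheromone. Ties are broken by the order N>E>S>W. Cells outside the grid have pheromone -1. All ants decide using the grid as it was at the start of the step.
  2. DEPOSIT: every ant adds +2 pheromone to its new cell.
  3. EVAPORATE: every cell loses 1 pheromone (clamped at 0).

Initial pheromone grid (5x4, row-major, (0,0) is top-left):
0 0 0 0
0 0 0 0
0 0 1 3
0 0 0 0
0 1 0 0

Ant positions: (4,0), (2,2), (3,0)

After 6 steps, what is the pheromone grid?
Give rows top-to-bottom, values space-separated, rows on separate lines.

After step 1: ants at (4,1),(2,3),(2,0)
  0 0 0 0
  0 0 0 0
  1 0 0 4
  0 0 0 0
  0 2 0 0
After step 2: ants at (3,1),(1,3),(1,0)
  0 0 0 0
  1 0 0 1
  0 0 0 3
  0 1 0 0
  0 1 0 0
After step 3: ants at (4,1),(2,3),(0,0)
  1 0 0 0
  0 0 0 0
  0 0 0 4
  0 0 0 0
  0 2 0 0
After step 4: ants at (3,1),(1,3),(0,1)
  0 1 0 0
  0 0 0 1
  0 0 0 3
  0 1 0 0
  0 1 0 0
After step 5: ants at (4,1),(2,3),(0,2)
  0 0 1 0
  0 0 0 0
  0 0 0 4
  0 0 0 0
  0 2 0 0
After step 6: ants at (3,1),(1,3),(0,3)
  0 0 0 1
  0 0 0 1
  0 0 0 3
  0 1 0 0
  0 1 0 0

0 0 0 1
0 0 0 1
0 0 0 3
0 1 0 0
0 1 0 0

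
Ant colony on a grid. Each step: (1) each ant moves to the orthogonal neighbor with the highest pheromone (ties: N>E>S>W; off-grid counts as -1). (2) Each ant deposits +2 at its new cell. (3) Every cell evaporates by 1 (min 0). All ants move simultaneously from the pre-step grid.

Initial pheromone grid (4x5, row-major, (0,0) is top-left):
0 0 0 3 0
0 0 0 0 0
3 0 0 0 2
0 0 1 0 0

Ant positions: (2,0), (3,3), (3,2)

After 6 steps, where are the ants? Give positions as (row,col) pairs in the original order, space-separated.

Step 1: ant0:(2,0)->N->(1,0) | ant1:(3,3)->W->(3,2) | ant2:(3,2)->N->(2,2)
  grid max=2 at (0,3)
Step 2: ant0:(1,0)->S->(2,0) | ant1:(3,2)->N->(2,2) | ant2:(2,2)->S->(3,2)
  grid max=3 at (2,0)
Step 3: ant0:(2,0)->N->(1,0) | ant1:(2,2)->S->(3,2) | ant2:(3,2)->N->(2,2)
  grid max=4 at (3,2)
Step 4: ant0:(1,0)->S->(2,0) | ant1:(3,2)->N->(2,2) | ant2:(2,2)->S->(3,2)
  grid max=5 at (3,2)
Step 5: ant0:(2,0)->N->(1,0) | ant1:(2,2)->S->(3,2) | ant2:(3,2)->N->(2,2)
  grid max=6 at (3,2)
Step 6: ant0:(1,0)->S->(2,0) | ant1:(3,2)->N->(2,2) | ant2:(2,2)->S->(3,2)
  grid max=7 at (3,2)

(2,0) (2,2) (3,2)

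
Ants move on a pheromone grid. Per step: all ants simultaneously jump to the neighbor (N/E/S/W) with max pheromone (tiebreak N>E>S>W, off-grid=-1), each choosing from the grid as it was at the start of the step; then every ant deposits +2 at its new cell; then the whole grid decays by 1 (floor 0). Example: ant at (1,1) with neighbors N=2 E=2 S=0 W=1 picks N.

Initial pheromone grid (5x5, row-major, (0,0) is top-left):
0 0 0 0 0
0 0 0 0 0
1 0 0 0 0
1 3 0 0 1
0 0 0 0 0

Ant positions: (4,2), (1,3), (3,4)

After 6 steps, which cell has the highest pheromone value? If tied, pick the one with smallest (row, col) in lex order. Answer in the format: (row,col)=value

Answer: (0,4)=5

Derivation:
Step 1: ant0:(4,2)->N->(3,2) | ant1:(1,3)->N->(0,3) | ant2:(3,4)->N->(2,4)
  grid max=2 at (3,1)
Step 2: ant0:(3,2)->W->(3,1) | ant1:(0,3)->E->(0,4) | ant2:(2,4)->N->(1,4)
  grid max=3 at (3,1)
Step 3: ant0:(3,1)->N->(2,1) | ant1:(0,4)->S->(1,4) | ant2:(1,4)->N->(0,4)
  grid max=2 at (0,4)
Step 4: ant0:(2,1)->S->(3,1) | ant1:(1,4)->N->(0,4) | ant2:(0,4)->S->(1,4)
  grid max=3 at (0,4)
Step 5: ant0:(3,1)->N->(2,1) | ant1:(0,4)->S->(1,4) | ant2:(1,4)->N->(0,4)
  grid max=4 at (0,4)
Step 6: ant0:(2,1)->S->(3,1) | ant1:(1,4)->N->(0,4) | ant2:(0,4)->S->(1,4)
  grid max=5 at (0,4)
Final grid:
  0 0 0 0 5
  0 0 0 0 5
  0 0 0 0 0
  0 3 0 0 0
  0 0 0 0 0
Max pheromone 5 at (0,4)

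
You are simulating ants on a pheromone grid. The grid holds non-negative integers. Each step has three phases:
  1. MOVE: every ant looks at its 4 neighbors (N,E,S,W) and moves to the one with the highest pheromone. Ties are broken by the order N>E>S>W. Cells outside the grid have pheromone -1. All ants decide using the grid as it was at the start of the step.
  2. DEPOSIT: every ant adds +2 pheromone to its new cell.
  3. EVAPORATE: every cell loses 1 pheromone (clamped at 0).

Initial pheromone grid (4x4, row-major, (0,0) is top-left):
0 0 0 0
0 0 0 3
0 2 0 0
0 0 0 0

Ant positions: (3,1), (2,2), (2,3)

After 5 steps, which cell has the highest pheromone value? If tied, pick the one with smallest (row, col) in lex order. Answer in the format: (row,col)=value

Answer: (2,1)=9

Derivation:
Step 1: ant0:(3,1)->N->(2,1) | ant1:(2,2)->W->(2,1) | ant2:(2,3)->N->(1,3)
  grid max=5 at (2,1)
Step 2: ant0:(2,1)->N->(1,1) | ant1:(2,1)->N->(1,1) | ant2:(1,3)->N->(0,3)
  grid max=4 at (2,1)
Step 3: ant0:(1,1)->S->(2,1) | ant1:(1,1)->S->(2,1) | ant2:(0,3)->S->(1,3)
  grid max=7 at (2,1)
Step 4: ant0:(2,1)->N->(1,1) | ant1:(2,1)->N->(1,1) | ant2:(1,3)->N->(0,3)
  grid max=6 at (2,1)
Step 5: ant0:(1,1)->S->(2,1) | ant1:(1,1)->S->(2,1) | ant2:(0,3)->S->(1,3)
  grid max=9 at (2,1)
Final grid:
  0 0 0 0
  0 4 0 4
  0 9 0 0
  0 0 0 0
Max pheromone 9 at (2,1)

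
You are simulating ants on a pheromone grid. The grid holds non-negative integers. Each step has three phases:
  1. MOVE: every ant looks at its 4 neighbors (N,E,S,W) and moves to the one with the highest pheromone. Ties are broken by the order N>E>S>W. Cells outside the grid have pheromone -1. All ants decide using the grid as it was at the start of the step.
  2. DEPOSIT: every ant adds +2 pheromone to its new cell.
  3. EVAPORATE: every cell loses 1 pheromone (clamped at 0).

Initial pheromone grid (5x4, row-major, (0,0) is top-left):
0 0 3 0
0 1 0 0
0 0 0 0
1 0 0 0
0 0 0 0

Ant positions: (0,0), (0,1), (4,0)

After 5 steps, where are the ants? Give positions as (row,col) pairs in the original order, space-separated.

Step 1: ant0:(0,0)->E->(0,1) | ant1:(0,1)->E->(0,2) | ant2:(4,0)->N->(3,0)
  grid max=4 at (0,2)
Step 2: ant0:(0,1)->E->(0,2) | ant1:(0,2)->W->(0,1) | ant2:(3,0)->N->(2,0)
  grid max=5 at (0,2)
Step 3: ant0:(0,2)->W->(0,1) | ant1:(0,1)->E->(0,2) | ant2:(2,0)->S->(3,0)
  grid max=6 at (0,2)
Step 4: ant0:(0,1)->E->(0,2) | ant1:(0,2)->W->(0,1) | ant2:(3,0)->N->(2,0)
  grid max=7 at (0,2)
Step 5: ant0:(0,2)->W->(0,1) | ant1:(0,1)->E->(0,2) | ant2:(2,0)->S->(3,0)
  grid max=8 at (0,2)

(0,1) (0,2) (3,0)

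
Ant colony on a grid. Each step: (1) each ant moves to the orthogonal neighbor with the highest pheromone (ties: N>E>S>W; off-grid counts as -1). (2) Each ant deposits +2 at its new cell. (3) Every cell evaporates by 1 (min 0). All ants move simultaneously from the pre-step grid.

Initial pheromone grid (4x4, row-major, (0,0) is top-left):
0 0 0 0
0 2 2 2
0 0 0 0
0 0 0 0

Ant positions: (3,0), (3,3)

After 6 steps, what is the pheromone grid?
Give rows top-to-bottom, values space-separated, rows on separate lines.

After step 1: ants at (2,0),(2,3)
  0 0 0 0
  0 1 1 1
  1 0 0 1
  0 0 0 0
After step 2: ants at (1,0),(1,3)
  0 0 0 0
  1 0 0 2
  0 0 0 0
  0 0 0 0
After step 3: ants at (0,0),(0,3)
  1 0 0 1
  0 0 0 1
  0 0 0 0
  0 0 0 0
After step 4: ants at (0,1),(1,3)
  0 1 0 0
  0 0 0 2
  0 0 0 0
  0 0 0 0
After step 5: ants at (0,2),(0,3)
  0 0 1 1
  0 0 0 1
  0 0 0 0
  0 0 0 0
After step 6: ants at (0,3),(1,3)
  0 0 0 2
  0 0 0 2
  0 0 0 0
  0 0 0 0

0 0 0 2
0 0 0 2
0 0 0 0
0 0 0 0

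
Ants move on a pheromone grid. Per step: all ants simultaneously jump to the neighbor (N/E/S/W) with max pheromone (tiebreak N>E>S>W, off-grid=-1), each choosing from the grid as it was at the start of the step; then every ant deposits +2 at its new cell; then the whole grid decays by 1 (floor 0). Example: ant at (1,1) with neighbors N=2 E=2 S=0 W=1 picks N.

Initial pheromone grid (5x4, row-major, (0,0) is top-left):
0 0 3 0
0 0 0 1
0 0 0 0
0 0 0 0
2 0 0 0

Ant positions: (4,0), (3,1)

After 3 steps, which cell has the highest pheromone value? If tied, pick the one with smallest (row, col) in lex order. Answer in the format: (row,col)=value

Step 1: ant0:(4,0)->N->(3,0) | ant1:(3,1)->N->(2,1)
  grid max=2 at (0,2)
Step 2: ant0:(3,0)->S->(4,0) | ant1:(2,1)->N->(1,1)
  grid max=2 at (4,0)
Step 3: ant0:(4,0)->N->(3,0) | ant1:(1,1)->N->(0,1)
  grid max=1 at (0,1)
Final grid:
  0 1 0 0
  0 0 0 0
  0 0 0 0
  1 0 0 0
  1 0 0 0
Max pheromone 1 at (0,1)

Answer: (0,1)=1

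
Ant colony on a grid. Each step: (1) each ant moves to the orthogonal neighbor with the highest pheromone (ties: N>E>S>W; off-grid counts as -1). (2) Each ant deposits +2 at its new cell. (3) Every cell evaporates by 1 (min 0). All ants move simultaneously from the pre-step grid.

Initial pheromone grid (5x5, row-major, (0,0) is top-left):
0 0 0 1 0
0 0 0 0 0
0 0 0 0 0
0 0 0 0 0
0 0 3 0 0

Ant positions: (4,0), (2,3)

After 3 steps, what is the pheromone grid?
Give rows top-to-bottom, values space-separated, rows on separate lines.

After step 1: ants at (3,0),(1,3)
  0 0 0 0 0
  0 0 0 1 0
  0 0 0 0 0
  1 0 0 0 0
  0 0 2 0 0
After step 2: ants at (2,0),(0,3)
  0 0 0 1 0
  0 0 0 0 0
  1 0 0 0 0
  0 0 0 0 0
  0 0 1 0 0
After step 3: ants at (1,0),(0,4)
  0 0 0 0 1
  1 0 0 0 0
  0 0 0 0 0
  0 0 0 0 0
  0 0 0 0 0

0 0 0 0 1
1 0 0 0 0
0 0 0 0 0
0 0 0 0 0
0 0 0 0 0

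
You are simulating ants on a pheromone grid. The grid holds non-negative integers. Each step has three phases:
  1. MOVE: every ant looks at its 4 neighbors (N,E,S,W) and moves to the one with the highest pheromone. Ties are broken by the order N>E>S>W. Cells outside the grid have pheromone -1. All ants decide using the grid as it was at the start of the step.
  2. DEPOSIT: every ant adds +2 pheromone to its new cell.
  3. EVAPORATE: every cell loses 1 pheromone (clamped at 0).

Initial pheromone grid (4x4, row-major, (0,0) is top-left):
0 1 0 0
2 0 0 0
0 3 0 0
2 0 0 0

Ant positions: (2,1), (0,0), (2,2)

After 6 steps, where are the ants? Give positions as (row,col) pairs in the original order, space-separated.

Step 1: ant0:(2,1)->N->(1,1) | ant1:(0,0)->S->(1,0) | ant2:(2,2)->W->(2,1)
  grid max=4 at (2,1)
Step 2: ant0:(1,1)->S->(2,1) | ant1:(1,0)->E->(1,1) | ant2:(2,1)->N->(1,1)
  grid max=5 at (2,1)
Step 3: ant0:(2,1)->N->(1,1) | ant1:(1,1)->S->(2,1) | ant2:(1,1)->S->(2,1)
  grid max=8 at (2,1)
Step 4: ant0:(1,1)->S->(2,1) | ant1:(2,1)->N->(1,1) | ant2:(2,1)->N->(1,1)
  grid max=9 at (2,1)
Step 5: ant0:(2,1)->N->(1,1) | ant1:(1,1)->S->(2,1) | ant2:(1,1)->S->(2,1)
  grid max=12 at (2,1)
Step 6: ant0:(1,1)->S->(2,1) | ant1:(2,1)->N->(1,1) | ant2:(2,1)->N->(1,1)
  grid max=13 at (2,1)

(2,1) (1,1) (1,1)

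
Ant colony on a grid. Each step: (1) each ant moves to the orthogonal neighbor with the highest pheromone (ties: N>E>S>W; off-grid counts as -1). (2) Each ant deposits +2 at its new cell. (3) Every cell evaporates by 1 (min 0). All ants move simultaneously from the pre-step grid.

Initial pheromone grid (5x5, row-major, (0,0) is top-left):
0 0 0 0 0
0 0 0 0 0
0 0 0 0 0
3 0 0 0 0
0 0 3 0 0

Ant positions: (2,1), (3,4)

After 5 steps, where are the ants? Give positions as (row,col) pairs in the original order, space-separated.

Step 1: ant0:(2,1)->N->(1,1) | ant1:(3,4)->N->(2,4)
  grid max=2 at (3,0)
Step 2: ant0:(1,1)->N->(0,1) | ant1:(2,4)->N->(1,4)
  grid max=1 at (0,1)
Step 3: ant0:(0,1)->E->(0,2) | ant1:(1,4)->N->(0,4)
  grid max=1 at (0,2)
Step 4: ant0:(0,2)->E->(0,3) | ant1:(0,4)->S->(1,4)
  grid max=1 at (0,3)
Step 5: ant0:(0,3)->E->(0,4) | ant1:(1,4)->N->(0,4)
  grid max=3 at (0,4)

(0,4) (0,4)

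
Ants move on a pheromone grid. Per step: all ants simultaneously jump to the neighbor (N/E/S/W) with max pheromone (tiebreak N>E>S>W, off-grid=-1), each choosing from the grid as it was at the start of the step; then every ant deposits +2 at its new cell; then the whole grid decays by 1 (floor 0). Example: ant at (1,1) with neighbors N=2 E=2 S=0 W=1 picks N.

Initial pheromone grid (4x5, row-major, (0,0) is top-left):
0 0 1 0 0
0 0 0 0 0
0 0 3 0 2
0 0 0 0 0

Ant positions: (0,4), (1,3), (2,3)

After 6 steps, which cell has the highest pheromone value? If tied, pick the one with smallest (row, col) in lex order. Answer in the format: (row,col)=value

Step 1: ant0:(0,4)->S->(1,4) | ant1:(1,3)->N->(0,3) | ant2:(2,3)->W->(2,2)
  grid max=4 at (2,2)
Step 2: ant0:(1,4)->S->(2,4) | ant1:(0,3)->E->(0,4) | ant2:(2,2)->N->(1,2)
  grid max=3 at (2,2)
Step 3: ant0:(2,4)->N->(1,4) | ant1:(0,4)->S->(1,4) | ant2:(1,2)->S->(2,2)
  grid max=4 at (2,2)
Step 4: ant0:(1,4)->S->(2,4) | ant1:(1,4)->S->(2,4) | ant2:(2,2)->N->(1,2)
  grid max=4 at (2,4)
Step 5: ant0:(2,4)->N->(1,4) | ant1:(2,4)->N->(1,4) | ant2:(1,2)->S->(2,2)
  grid max=5 at (1,4)
Step 6: ant0:(1,4)->S->(2,4) | ant1:(1,4)->S->(2,4) | ant2:(2,2)->N->(1,2)
  grid max=6 at (2,4)
Final grid:
  0 0 0 0 0
  0 0 1 0 4
  0 0 3 0 6
  0 0 0 0 0
Max pheromone 6 at (2,4)

Answer: (2,4)=6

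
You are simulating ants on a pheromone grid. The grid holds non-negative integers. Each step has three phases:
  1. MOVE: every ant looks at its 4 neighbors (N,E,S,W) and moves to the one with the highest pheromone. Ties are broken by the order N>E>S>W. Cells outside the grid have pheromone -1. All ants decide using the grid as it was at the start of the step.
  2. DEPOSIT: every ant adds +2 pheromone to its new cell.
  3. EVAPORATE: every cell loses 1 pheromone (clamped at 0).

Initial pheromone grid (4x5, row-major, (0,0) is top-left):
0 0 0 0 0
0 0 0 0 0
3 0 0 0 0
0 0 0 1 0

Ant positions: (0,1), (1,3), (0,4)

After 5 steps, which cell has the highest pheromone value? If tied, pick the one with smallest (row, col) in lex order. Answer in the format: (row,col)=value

Step 1: ant0:(0,1)->E->(0,2) | ant1:(1,3)->N->(0,3) | ant2:(0,4)->S->(1,4)
  grid max=2 at (2,0)
Step 2: ant0:(0,2)->E->(0,3) | ant1:(0,3)->W->(0,2) | ant2:(1,4)->N->(0,4)
  grid max=2 at (0,2)
Step 3: ant0:(0,3)->W->(0,2) | ant1:(0,2)->E->(0,3) | ant2:(0,4)->W->(0,3)
  grid max=5 at (0,3)
Step 4: ant0:(0,2)->E->(0,3) | ant1:(0,3)->W->(0,2) | ant2:(0,3)->W->(0,2)
  grid max=6 at (0,2)
Step 5: ant0:(0,3)->W->(0,2) | ant1:(0,2)->E->(0,3) | ant2:(0,2)->E->(0,3)
  grid max=9 at (0,3)
Final grid:
  0 0 7 9 0
  0 0 0 0 0
  0 0 0 0 0
  0 0 0 0 0
Max pheromone 9 at (0,3)

Answer: (0,3)=9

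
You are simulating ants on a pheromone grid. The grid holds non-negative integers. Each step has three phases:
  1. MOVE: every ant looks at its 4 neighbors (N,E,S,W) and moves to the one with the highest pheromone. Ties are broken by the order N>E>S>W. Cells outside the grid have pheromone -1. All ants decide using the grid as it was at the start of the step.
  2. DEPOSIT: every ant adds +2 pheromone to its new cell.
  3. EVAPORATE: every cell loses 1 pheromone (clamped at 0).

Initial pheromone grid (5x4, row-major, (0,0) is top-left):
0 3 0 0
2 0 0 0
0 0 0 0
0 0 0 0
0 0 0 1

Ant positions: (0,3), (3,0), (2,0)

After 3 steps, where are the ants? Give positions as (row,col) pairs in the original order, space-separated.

Step 1: ant0:(0,3)->S->(1,3) | ant1:(3,0)->N->(2,0) | ant2:(2,0)->N->(1,0)
  grid max=3 at (1,0)
Step 2: ant0:(1,3)->N->(0,3) | ant1:(2,0)->N->(1,0) | ant2:(1,0)->S->(2,0)
  grid max=4 at (1,0)
Step 3: ant0:(0,3)->S->(1,3) | ant1:(1,0)->S->(2,0) | ant2:(2,0)->N->(1,0)
  grid max=5 at (1,0)

(1,3) (2,0) (1,0)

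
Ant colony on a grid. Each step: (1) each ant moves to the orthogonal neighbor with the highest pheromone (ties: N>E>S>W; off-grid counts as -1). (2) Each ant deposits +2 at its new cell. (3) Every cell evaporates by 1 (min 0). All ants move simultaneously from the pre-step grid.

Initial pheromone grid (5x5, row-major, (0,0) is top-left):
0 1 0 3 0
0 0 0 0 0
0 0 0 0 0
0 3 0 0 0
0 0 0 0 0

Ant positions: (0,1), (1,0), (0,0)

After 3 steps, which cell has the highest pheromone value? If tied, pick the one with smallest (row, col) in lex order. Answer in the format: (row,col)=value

Step 1: ant0:(0,1)->E->(0,2) | ant1:(1,0)->N->(0,0) | ant2:(0,0)->E->(0,1)
  grid max=2 at (0,1)
Step 2: ant0:(0,2)->E->(0,3) | ant1:(0,0)->E->(0,1) | ant2:(0,1)->E->(0,2)
  grid max=3 at (0,1)
Step 3: ant0:(0,3)->W->(0,2) | ant1:(0,1)->E->(0,2) | ant2:(0,2)->E->(0,3)
  grid max=5 at (0,2)
Final grid:
  0 2 5 4 0
  0 0 0 0 0
  0 0 0 0 0
  0 0 0 0 0
  0 0 0 0 0
Max pheromone 5 at (0,2)

Answer: (0,2)=5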